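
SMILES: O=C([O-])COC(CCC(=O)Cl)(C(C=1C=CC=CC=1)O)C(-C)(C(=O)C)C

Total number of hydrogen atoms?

Hydrogens are implicit in SMILES; fill each atom to its normal valence:
  5 × C (aromatic): 1 H each → 5
  5 × C: no H
  4 × O: no H
  3 × C: 3 H each → 9
  3 × C: 2 H each → 6
  1 × C: 1 H
  1 × C (aromatic): no H
  1 × Cl: no H
  1 × O: 1 H
  1 × O (charge -1): no H
  Total hydrogens = 22.

22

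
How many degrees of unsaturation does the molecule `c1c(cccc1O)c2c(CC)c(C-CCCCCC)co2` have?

Molecular formula from the SMILES: C19H26O2.
DoU = (2C + 2 + N − H − X)/2 = (2·19 + 2 + 0 − 26 − 0)/2 = 14/2 = 7.
(Structurally: 2 ring(s) + 5 π bond(s) = 7.)

7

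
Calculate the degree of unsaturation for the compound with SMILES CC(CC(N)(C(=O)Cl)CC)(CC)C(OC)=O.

Molecular formula from the SMILES: C11H20ClNO3.
DoU = (2C + 2 + N − H − X)/2 = (2·11 + 2 + 1 − 20 − 1)/2 = 4/2 = 2.
(Structurally: 0 ring(s) + 2 π bond(s) = 2.)

2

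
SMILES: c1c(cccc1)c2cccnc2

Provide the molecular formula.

Heavy atoms from the SMILES: 11 C, 1 N.
Implicit hydrogens by atom environment:
  9 × C (aromatic): 1 H each → 9
  2 × C (aromatic): no H
  1 × N (aromatic): no H
  Total hydrogens = 9.
Molecular formula: C11H9N

C11H9N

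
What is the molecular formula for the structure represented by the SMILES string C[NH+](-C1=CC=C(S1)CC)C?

C8H14NS+

Heavy atoms from the SMILES: 8 C, 1 N, 1 S.
Implicit hydrogens by atom environment:
  3 × C: 3 H each → 9
  2 × C (aromatic): 1 H each → 2
  2 × C (aromatic): no H
  1 × C: 2 H
  1 × N (charge +1): 1 H
  1 × S (aromatic): no H
  Total hydrogens = 14.
Net charge +1.
Molecular formula: C8H14NS+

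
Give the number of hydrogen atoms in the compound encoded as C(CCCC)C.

Hydrogens are implicit in SMILES; fill each atom to its normal valence:
  4 × C: 2 H each → 8
  2 × C: 3 H each → 6
  Total hydrogens = 14.

14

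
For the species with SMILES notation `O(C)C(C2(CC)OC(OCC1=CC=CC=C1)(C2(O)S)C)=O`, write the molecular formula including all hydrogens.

Heavy atoms from the SMILES: 15 C, 5 O, 1 S.
Implicit hydrogens by atom environment:
  5 × C (aromatic): 1 H each → 5
  4 × C: no H
  4 × O: no H
  3 × C: 3 H each → 9
  2 × C: 2 H each → 4
  1 × C (aromatic): no H
  1 × O: 1 H
  1 × S: 1 H
  Total hydrogens = 20.
Molecular formula: C15H20O5S

C15H20O5S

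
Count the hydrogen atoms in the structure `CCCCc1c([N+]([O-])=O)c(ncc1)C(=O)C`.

14

Hydrogens are implicit in SMILES; fill each atom to its normal valence:
  3 × C: 2 H each → 6
  3 × C (aromatic): no H
  2 × C: 3 H each → 6
  2 × C (aromatic): 1 H each → 2
  2 × O: no H
  1 × C: no H
  1 × N (aromatic): no H
  1 × N (charge +1): no H
  1 × O (charge -1): no H
  Total hydrogens = 14.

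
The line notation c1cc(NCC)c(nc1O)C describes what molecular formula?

Heavy atoms from the SMILES: 8 C, 2 N, 1 O.
Implicit hydrogens by atom environment:
  3 × C (aromatic): no H
  2 × C: 3 H each → 6
  2 × C (aromatic): 1 H each → 2
  1 × C: 2 H
  1 × N: 1 H
  1 × N (aromatic): no H
  1 × O: 1 H
  Total hydrogens = 12.
Molecular formula: C8H12N2O

C8H12N2O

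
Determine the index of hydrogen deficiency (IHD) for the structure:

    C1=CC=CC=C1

4

Molecular formula from the SMILES: C6H6.
DoU = (2C + 2 + N − H − X)/2 = (2·6 + 2 + 0 − 6 − 0)/2 = 8/2 = 4.
(Structurally: 1 ring(s) + 3 π bond(s) = 4.)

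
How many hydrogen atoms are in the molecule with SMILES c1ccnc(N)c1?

6

Hydrogens are implicit in SMILES; fill each atom to its normal valence:
  4 × C (aromatic): 1 H each → 4
  1 × C (aromatic): no H
  1 × N: 2 H
  1 × N (aromatic): no H
  Total hydrogens = 6.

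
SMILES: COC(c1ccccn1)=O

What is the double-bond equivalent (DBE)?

5

Molecular formula from the SMILES: C7H7NO2.
DoU = (2C + 2 + N − H − X)/2 = (2·7 + 2 + 1 − 7 − 0)/2 = 10/2 = 5.
(Structurally: 1 ring(s) + 4 π bond(s) = 5.)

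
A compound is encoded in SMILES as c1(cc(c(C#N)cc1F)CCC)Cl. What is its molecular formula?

Heavy atoms from the SMILES: 10 C, 1 Cl, 1 F, 1 N.
Implicit hydrogens by atom environment:
  4 × C (aromatic): no H
  2 × C: 2 H each → 4
  2 × C (aromatic): 1 H each → 2
  1 × C: 3 H
  1 × C: no H
  1 × Cl: no H
  1 × F: no H
  1 × N: no H
  Total hydrogens = 9.
Molecular formula: C10H9ClFN

C10H9ClFN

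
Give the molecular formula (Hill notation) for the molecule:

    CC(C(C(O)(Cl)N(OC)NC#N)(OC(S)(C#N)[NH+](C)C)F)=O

Heavy atoms from the SMILES: 10 C, 1 Cl, 1 F, 5 N, 4 O, 1 S.
Implicit hydrogens by atom environment:
  6 × C: no H
  4 × C: 3 H each → 12
  3 × N: no H
  3 × O: no H
  1 × Cl: no H
  1 × F: no H
  1 × N: 1 H
  1 × N (charge +1): 1 H
  1 × O: 1 H
  1 × S: 1 H
  Total hydrogens = 16.
Net charge +1.
Molecular formula: C10H16ClFN5O4S+

C10H16ClFN5O4S+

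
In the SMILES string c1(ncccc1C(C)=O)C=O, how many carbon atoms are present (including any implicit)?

The symbol for carbon appears 8 times in the SMILES. Lowercase c denotes aromatic carbon and counts toward C.

8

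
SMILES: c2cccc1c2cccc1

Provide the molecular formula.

Heavy atoms from the SMILES: 10 C.
Implicit hydrogens by atom environment:
  8 × C (aromatic): 1 H each → 8
  2 × C (aromatic): no H
  Total hydrogens = 8.
Molecular formula: C10H8

C10H8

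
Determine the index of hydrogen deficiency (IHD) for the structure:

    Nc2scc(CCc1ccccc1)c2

7

Molecular formula from the SMILES: C12H13NS.
DoU = (2C + 2 + N − H − X)/2 = (2·12 + 2 + 1 − 13 − 0)/2 = 14/2 = 7.
(Structurally: 2 ring(s) + 5 π bond(s) = 7.)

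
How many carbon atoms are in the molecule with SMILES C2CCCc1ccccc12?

The symbol for carbon appears 10 times in the SMILES. Lowercase c denotes aromatic carbon and counts toward C.

10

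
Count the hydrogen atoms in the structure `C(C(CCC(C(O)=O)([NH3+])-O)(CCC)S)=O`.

18

Hydrogens are implicit in SMILES; fill each atom to its normal valence:
  4 × C: 2 H each → 8
  3 × C: no H
  2 × O: 1 H each → 2
  2 × O: no H
  1 × C: 3 H
  1 × C: 1 H
  1 × N (charge +1): 3 H
  1 × S: 1 H
  Total hydrogens = 18.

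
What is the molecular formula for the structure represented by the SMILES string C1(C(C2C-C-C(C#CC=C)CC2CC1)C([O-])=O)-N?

Heavy atoms from the SMILES: 15 C, 1 N, 2 O.
Implicit hydrogens by atom environment:
  6 × C: 2 H each → 12
  6 × C: 1 H each → 6
  3 × C: no H
  1 × N: 2 H
  1 × O: no H
  1 × O (charge -1): no H
  Total hydrogens = 20.
Net charge -1.
Molecular formula: C15H20NO2-

C15H20NO2-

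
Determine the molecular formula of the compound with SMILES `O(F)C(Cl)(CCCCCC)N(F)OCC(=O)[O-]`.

Heavy atoms from the SMILES: 9 C, 1 Cl, 2 F, 1 N, 4 O.
Implicit hydrogens by atom environment:
  6 × C: 2 H each → 12
  3 × O: no H
  2 × C: no H
  2 × F: no H
  1 × C: 3 H
  1 × Cl: no H
  1 × N: no H
  1 × O (charge -1): no H
  Total hydrogens = 15.
Net charge -1.
Molecular formula: C9H15ClF2NO4-

C9H15ClF2NO4-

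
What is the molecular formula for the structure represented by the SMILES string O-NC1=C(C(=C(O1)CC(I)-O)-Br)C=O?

C7H7BrINO4

Heavy atoms from the SMILES: 1 Br, 7 C, 1 I, 1 N, 4 O.
Implicit hydrogens by atom environment:
  4 × C (aromatic): no H
  2 × C: 1 H each → 2
  2 × O: 1 H each → 2
  1 × Br: no H
  1 × C: 2 H
  1 × I: no H
  1 × N: 1 H
  1 × O (aromatic): no H
  1 × O: no H
  Total hydrogens = 7.
Molecular formula: C7H7BrINO4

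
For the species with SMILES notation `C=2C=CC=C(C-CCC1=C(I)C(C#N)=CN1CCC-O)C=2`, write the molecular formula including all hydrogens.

C17H19IN2O

Heavy atoms from the SMILES: 17 C, 1 I, 2 N, 1 O.
Implicit hydrogens by atom environment:
  6 × C: 2 H each → 12
  6 × C (aromatic): 1 H each → 6
  4 × C (aromatic): no H
  1 × C: no H
  1 × I: no H
  1 × N (aromatic): no H
  1 × N: no H
  1 × O: 1 H
  Total hydrogens = 19.
Molecular formula: C17H19IN2O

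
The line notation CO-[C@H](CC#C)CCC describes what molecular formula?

C8H14O

Heavy atoms from the SMILES: 8 C, 1 O.
Implicit hydrogens by atom environment:
  3 × C: 2 H each → 6
  2 × C: 3 H each → 6
  2 × C: 1 H each → 2
  1 × C: no H
  1 × O: no H
  Total hydrogens = 14.
Molecular formula: C8H14O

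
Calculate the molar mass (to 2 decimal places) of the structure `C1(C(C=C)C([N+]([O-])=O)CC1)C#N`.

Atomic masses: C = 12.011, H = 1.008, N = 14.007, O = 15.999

166.18

Molecular formula: C8H10N2O2.
M = 8×12.011 + 10×1.008 + 2×14.007 + 2×15.999 = 166.18 g/mol.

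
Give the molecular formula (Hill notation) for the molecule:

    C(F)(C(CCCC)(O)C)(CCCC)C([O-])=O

Heavy atoms from the SMILES: 12 C, 1 F, 3 O.
Implicit hydrogens by atom environment:
  6 × C: 2 H each → 12
  3 × C: 3 H each → 9
  3 × C: no H
  1 × F: no H
  1 × O: 1 H
  1 × O: no H
  1 × O (charge -1): no H
  Total hydrogens = 22.
Net charge -1.
Molecular formula: C12H22FO3-

C12H22FO3-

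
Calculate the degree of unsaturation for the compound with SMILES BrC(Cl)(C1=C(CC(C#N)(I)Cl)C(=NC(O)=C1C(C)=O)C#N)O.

9

Molecular formula from the SMILES: C12H7BrCl2IN3O3.
DoU = (2C + 2 + N − H − X)/2 = (2·12 + 2 + 3 − 7 − 4)/2 = 18/2 = 9.
(Structurally: 1 ring(s) + 8 π bond(s) = 9.)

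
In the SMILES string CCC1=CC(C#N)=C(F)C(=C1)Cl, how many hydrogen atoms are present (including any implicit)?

Hydrogens are implicit in SMILES; fill each atom to its normal valence:
  4 × C (aromatic): no H
  2 × C (aromatic): 1 H each → 2
  1 × C: 3 H
  1 × C: 2 H
  1 × C: no H
  1 × Cl: no H
  1 × F: no H
  1 × N: no H
  Total hydrogens = 7.

7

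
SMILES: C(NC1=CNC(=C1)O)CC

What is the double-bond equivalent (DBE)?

3

Molecular formula from the SMILES: C7H12N2O.
DoU = (2C + 2 + N − H − X)/2 = (2·7 + 2 + 2 − 12 − 0)/2 = 6/2 = 3.
(Structurally: 1 ring(s) + 2 π bond(s) = 3.)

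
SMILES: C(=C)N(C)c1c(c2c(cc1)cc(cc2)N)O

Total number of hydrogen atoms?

Hydrogens are implicit in SMILES; fill each atom to its normal valence:
  5 × C (aromatic): 1 H each → 5
  5 × C (aromatic): no H
  1 × C: 3 H
  1 × C: 2 H
  1 × C: 1 H
  1 × N: 2 H
  1 × N: no H
  1 × O: 1 H
  Total hydrogens = 14.

14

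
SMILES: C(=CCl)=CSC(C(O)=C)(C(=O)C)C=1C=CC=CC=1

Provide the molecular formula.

C14H13ClO2S

Heavy atoms from the SMILES: 14 C, 1 Cl, 2 O, 1 S.
Implicit hydrogens by atom environment:
  5 × C (aromatic): 1 H each → 5
  4 × C: no H
  2 × C: 1 H each → 2
  1 × C: 3 H
  1 × C: 2 H
  1 × C (aromatic): no H
  1 × Cl: no H
  1 × O: 1 H
  1 × O: no H
  1 × S: no H
  Total hydrogens = 13.
Molecular formula: C14H13ClO2S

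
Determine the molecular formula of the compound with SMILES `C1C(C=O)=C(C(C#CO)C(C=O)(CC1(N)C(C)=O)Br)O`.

Heavy atoms from the SMILES: 1 Br, 13 C, 1 N, 5 O.
Implicit hydrogens by atom environment:
  7 × C: no H
  3 × C: 1 H each → 3
  3 × O: no H
  2 × C: 2 H each → 4
  2 × O: 1 H each → 2
  1 × Br: no H
  1 × C: 3 H
  1 × N: 2 H
  Total hydrogens = 14.
Molecular formula: C13H14BrNO5

C13H14BrNO5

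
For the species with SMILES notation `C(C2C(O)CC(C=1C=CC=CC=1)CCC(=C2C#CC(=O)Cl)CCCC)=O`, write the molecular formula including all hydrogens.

Heavy atoms from the SMILES: 22 C, 1 Cl, 3 O.
Implicit hydrogens by atom environment:
  6 × C: 2 H each → 12
  5 × C (aromatic): 1 H each → 5
  5 × C: no H
  4 × C: 1 H each → 4
  2 × O: no H
  1 × C: 3 H
  1 × C (aromatic): no H
  1 × Cl: no H
  1 × O: 1 H
  Total hydrogens = 25.
Molecular formula: C22H25ClO3

C22H25ClO3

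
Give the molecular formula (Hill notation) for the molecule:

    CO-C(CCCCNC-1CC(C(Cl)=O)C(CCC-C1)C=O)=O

Heavy atoms from the SMILES: 16 C, 1 Cl, 1 N, 4 O.
Implicit hydrogens by atom environment:
  9 × C: 2 H each → 18
  4 × C: 1 H each → 4
  4 × O: no H
  2 × C: no H
  1 × C: 3 H
  1 × Cl: no H
  1 × N: 1 H
  Total hydrogens = 26.
Molecular formula: C16H26ClNO4

C16H26ClNO4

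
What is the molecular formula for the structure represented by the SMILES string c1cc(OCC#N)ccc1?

C8H7NO

Heavy atoms from the SMILES: 8 C, 1 N, 1 O.
Implicit hydrogens by atom environment:
  5 × C (aromatic): 1 H each → 5
  1 × C: 2 H
  1 × C (aromatic): no H
  1 × C: no H
  1 × N: no H
  1 × O: no H
  Total hydrogens = 7.
Molecular formula: C8H7NO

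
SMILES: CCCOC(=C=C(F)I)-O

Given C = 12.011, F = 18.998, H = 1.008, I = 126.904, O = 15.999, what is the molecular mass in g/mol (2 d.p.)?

258.03

Molecular formula: C6H8FIO2.
M = 6×12.011 + 1×18.998 + 8×1.008 + 1×126.904 + 2×15.999 = 258.03 g/mol.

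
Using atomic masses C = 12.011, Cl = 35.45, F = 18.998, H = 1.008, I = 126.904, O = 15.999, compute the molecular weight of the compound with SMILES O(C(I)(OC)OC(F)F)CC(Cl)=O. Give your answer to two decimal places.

330.45

Molecular formula: C5H6ClF2IO4.
M = 5×12.011 + 1×35.45 + 2×18.998 + 6×1.008 + 1×126.904 + 4×15.999 = 330.45 g/mol.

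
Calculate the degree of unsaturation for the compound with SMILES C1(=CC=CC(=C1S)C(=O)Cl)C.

5

Molecular formula from the SMILES: C8H7ClOS.
DoU = (2C + 2 + N − H − X)/2 = (2·8 + 2 + 0 − 7 − 1)/2 = 10/2 = 5.
(Structurally: 1 ring(s) + 4 π bond(s) = 5.)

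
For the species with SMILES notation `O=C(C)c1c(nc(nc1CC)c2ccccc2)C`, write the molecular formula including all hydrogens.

Heavy atoms from the SMILES: 15 C, 2 N, 1 O.
Implicit hydrogens by atom environment:
  5 × C (aromatic): 1 H each → 5
  5 × C (aromatic): no H
  3 × C: 3 H each → 9
  2 × N (aromatic): no H
  1 × C: 2 H
  1 × C: no H
  1 × O: no H
  Total hydrogens = 16.
Molecular formula: C15H16N2O

C15H16N2O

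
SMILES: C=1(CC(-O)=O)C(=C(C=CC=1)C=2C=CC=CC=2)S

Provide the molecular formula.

C14H12O2S

Heavy atoms from the SMILES: 14 C, 2 O, 1 S.
Implicit hydrogens by atom environment:
  8 × C (aromatic): 1 H each → 8
  4 × C (aromatic): no H
  1 × C: 2 H
  1 × C: no H
  1 × O: 1 H
  1 × O: no H
  1 × S: 1 H
  Total hydrogens = 12.
Molecular formula: C14H12O2S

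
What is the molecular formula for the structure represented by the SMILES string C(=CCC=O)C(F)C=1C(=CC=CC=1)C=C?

Heavy atoms from the SMILES: 13 C, 1 F, 1 O.
Implicit hydrogens by atom environment:
  5 × C: 1 H each → 5
  4 × C (aromatic): 1 H each → 4
  2 × C: 2 H each → 4
  2 × C (aromatic): no H
  1 × F: no H
  1 × O: no H
  Total hydrogens = 13.
Molecular formula: C13H13FO

C13H13FO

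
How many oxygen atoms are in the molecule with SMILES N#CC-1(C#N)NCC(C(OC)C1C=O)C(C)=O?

3

The symbol for oxygen appears 3 times in the SMILES.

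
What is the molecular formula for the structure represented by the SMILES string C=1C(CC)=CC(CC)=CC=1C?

C11H16

Heavy atoms from the SMILES: 11 C.
Implicit hydrogens by atom environment:
  3 × C: 3 H each → 9
  3 × C (aromatic): 1 H each → 3
  3 × C (aromatic): no H
  2 × C: 2 H each → 4
  Total hydrogens = 16.
Molecular formula: C11H16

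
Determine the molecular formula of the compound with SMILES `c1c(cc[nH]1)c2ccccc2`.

C10H9N

Heavy atoms from the SMILES: 10 C, 1 N.
Implicit hydrogens by atom environment:
  8 × C (aromatic): 1 H each → 8
  2 × C (aromatic): no H
  1 × N (aromatic): 1 H
  Total hydrogens = 9.
Molecular formula: C10H9N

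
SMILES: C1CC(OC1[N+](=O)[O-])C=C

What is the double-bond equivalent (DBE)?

3

Molecular formula from the SMILES: C6H9NO3.
DoU = (2C + 2 + N − H − X)/2 = (2·6 + 2 + 1 − 9 − 0)/2 = 6/2 = 3.
(Structurally: 1 ring(s) + 2 π bond(s) = 3.)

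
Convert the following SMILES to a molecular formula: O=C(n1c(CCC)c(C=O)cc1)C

Heavy atoms from the SMILES: 10 C, 1 N, 2 O.
Implicit hydrogens by atom environment:
  2 × C: 3 H each → 6
  2 × C: 2 H each → 4
  2 × C (aromatic): 1 H each → 2
  2 × C (aromatic): no H
  2 × O: no H
  1 × C: 1 H
  1 × C: no H
  1 × N (aromatic): no H
  Total hydrogens = 13.
Molecular formula: C10H13NO2

C10H13NO2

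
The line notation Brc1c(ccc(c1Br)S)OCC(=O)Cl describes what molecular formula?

Heavy atoms from the SMILES: 2 Br, 8 C, 1 Cl, 2 O, 1 S.
Implicit hydrogens by atom environment:
  4 × C (aromatic): no H
  2 × Br: no H
  2 × C (aromatic): 1 H each → 2
  2 × O: no H
  1 × C: 2 H
  1 × C: no H
  1 × Cl: no H
  1 × S: 1 H
  Total hydrogens = 5.
Molecular formula: C8H5Br2ClO2S

C8H5Br2ClO2S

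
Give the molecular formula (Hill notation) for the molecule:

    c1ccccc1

Heavy atoms from the SMILES: 6 C.
Implicit hydrogens by atom environment:
  6 × C (aromatic): 1 H each → 6
  Total hydrogens = 6.
Molecular formula: C6H6

C6H6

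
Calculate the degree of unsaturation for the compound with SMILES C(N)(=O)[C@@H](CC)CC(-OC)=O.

Molecular formula from the SMILES: C7H13NO3.
DoU = (2C + 2 + N − H − X)/2 = (2·7 + 2 + 1 − 13 − 0)/2 = 4/2 = 2.
(Structurally: 0 ring(s) + 2 π bond(s) = 2.)

2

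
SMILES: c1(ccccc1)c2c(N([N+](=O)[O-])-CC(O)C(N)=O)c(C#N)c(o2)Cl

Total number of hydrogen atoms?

11

Hydrogens are implicit in SMILES; fill each atom to its normal valence:
  5 × C (aromatic): 1 H each → 5
  5 × C (aromatic): no H
  2 × C: no H
  2 × N: no H
  2 × O: no H
  1 × C: 2 H
  1 × C: 1 H
  1 × Cl: no H
  1 × N: 2 H
  1 × N (charge +1): no H
  1 × O: 1 H
  1 × O (aromatic): no H
  1 × O (charge -1): no H
  Total hydrogens = 11.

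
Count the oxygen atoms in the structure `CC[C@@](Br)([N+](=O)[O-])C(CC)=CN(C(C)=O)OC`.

The symbol for oxygen appears 4 times in the SMILES.

4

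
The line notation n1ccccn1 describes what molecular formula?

C4H4N2

Heavy atoms from the SMILES: 4 C, 2 N.
Implicit hydrogens by atom environment:
  4 × C (aromatic): 1 H each → 4
  2 × N (aromatic): no H
  Total hydrogens = 4.
Molecular formula: C4H4N2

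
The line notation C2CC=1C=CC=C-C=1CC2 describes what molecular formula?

C10H12

Heavy atoms from the SMILES: 10 C.
Implicit hydrogens by atom environment:
  4 × C: 2 H each → 8
  4 × C (aromatic): 1 H each → 4
  2 × C (aromatic): no H
  Total hydrogens = 12.
Molecular formula: C10H12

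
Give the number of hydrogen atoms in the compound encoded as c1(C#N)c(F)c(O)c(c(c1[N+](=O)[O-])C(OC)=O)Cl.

4

Hydrogens are implicit in SMILES; fill each atom to its normal valence:
  6 × C (aromatic): no H
  3 × O: no H
  2 × C: no H
  1 × C: 3 H
  1 × Cl: no H
  1 × F: no H
  1 × N (charge +1): no H
  1 × N: no H
  1 × O: 1 H
  1 × O (charge -1): no H
  Total hydrogens = 4.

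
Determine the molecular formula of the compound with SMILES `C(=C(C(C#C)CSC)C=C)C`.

Heavy atoms from the SMILES: 10 C, 1 S.
Implicit hydrogens by atom environment:
  4 × C: 1 H each → 4
  2 × C: 3 H each → 6
  2 × C: 2 H each → 4
  2 × C: no H
  1 × S: no H
  Total hydrogens = 14.
Molecular formula: C10H14S

C10H14S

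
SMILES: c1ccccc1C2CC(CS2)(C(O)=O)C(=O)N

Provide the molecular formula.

C12H13NO3S

Heavy atoms from the SMILES: 12 C, 1 N, 3 O, 1 S.
Implicit hydrogens by atom environment:
  5 × C (aromatic): 1 H each → 5
  3 × C: no H
  2 × C: 2 H each → 4
  2 × O: no H
  1 × C: 1 H
  1 × C (aromatic): no H
  1 × N: 2 H
  1 × O: 1 H
  1 × S: no H
  Total hydrogens = 13.
Molecular formula: C12H13NO3S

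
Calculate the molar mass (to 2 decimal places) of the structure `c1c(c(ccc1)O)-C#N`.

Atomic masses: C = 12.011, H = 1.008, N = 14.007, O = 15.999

Molecular formula: C7H5NO.
M = 7×12.011 + 5×1.008 + 1×14.007 + 1×15.999 = 119.12 g/mol.

119.12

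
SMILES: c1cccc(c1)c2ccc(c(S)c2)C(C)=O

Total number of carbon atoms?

14

The symbol for carbon appears 14 times in the SMILES. Lowercase c denotes aromatic carbon and counts toward C.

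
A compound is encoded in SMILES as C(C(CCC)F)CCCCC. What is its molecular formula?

Heavy atoms from the SMILES: 10 C, 1 F.
Implicit hydrogens by atom environment:
  7 × C: 2 H each → 14
  2 × C: 3 H each → 6
  1 × C: 1 H
  1 × F: no H
  Total hydrogens = 21.
Molecular formula: C10H21F

C10H21F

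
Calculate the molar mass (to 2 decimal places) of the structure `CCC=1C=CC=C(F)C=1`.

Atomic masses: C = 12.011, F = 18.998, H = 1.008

Molecular formula: C8H9F.
M = 8×12.011 + 1×18.998 + 9×1.008 = 124.16 g/mol.

124.16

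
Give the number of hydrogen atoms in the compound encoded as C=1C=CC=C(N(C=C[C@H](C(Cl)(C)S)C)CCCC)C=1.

Hydrogens are implicit in SMILES; fill each atom to its normal valence:
  5 × C (aromatic): 1 H each → 5
  3 × C: 3 H each → 9
  3 × C: 2 H each → 6
  3 × C: 1 H each → 3
  1 × C: no H
  1 × C (aromatic): no H
  1 × Cl: no H
  1 × N: no H
  1 × S: 1 H
  Total hydrogens = 24.

24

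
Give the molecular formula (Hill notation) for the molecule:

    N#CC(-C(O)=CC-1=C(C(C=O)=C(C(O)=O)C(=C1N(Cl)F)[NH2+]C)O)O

Heavy atoms from the SMILES: 13 C, 1 Cl, 1 F, 3 N, 6 O.
Implicit hydrogens by atom environment:
  6 × C (aromatic): no H
  4 × O: 1 H each → 4
  3 × C: 1 H each → 3
  3 × C: no H
  2 × N: no H
  2 × O: no H
  1 × C: 3 H
  1 × Cl: no H
  1 × F: no H
  1 × N (charge +1): 2 H
  Total hydrogens = 12.
Net charge +1.
Molecular formula: C13H12ClFN3O6+

C13H12ClFN3O6+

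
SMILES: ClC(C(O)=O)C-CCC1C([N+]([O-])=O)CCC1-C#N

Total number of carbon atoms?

The symbol for carbon appears 11 times in the SMILES. (Cl is a single chlorine, not C + l.)

11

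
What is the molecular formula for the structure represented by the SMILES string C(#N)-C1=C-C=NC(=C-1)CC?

Heavy atoms from the SMILES: 8 C, 2 N.
Implicit hydrogens by atom environment:
  3 × C (aromatic): 1 H each → 3
  2 × C (aromatic): no H
  1 × C: 3 H
  1 × C: 2 H
  1 × C: no H
  1 × N (aromatic): no H
  1 × N: no H
  Total hydrogens = 8.
Molecular formula: C8H8N2

C8H8N2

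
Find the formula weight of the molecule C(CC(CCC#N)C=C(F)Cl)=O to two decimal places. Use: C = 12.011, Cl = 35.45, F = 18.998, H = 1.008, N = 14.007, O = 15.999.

Molecular formula: C8H9ClFNO.
M = 8×12.011 + 1×35.45 + 1×18.998 + 9×1.008 + 1×14.007 + 1×15.999 = 189.61 g/mol.

189.61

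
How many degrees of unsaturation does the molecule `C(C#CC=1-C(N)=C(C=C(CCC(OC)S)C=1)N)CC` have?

6

Molecular formula from the SMILES: C15H22N2OS.
DoU = (2C + 2 + N − H − X)/2 = (2·15 + 2 + 2 − 22 − 0)/2 = 12/2 = 6.
(Structurally: 1 ring(s) + 5 π bond(s) = 6.)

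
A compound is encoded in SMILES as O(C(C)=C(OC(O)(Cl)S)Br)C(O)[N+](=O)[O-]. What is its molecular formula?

C5H7BrClNO6S

Heavy atoms from the SMILES: 1 Br, 5 C, 1 Cl, 1 N, 6 O, 1 S.
Implicit hydrogens by atom environment:
  3 × C: no H
  3 × O: no H
  2 × O: 1 H each → 2
  1 × Br: no H
  1 × C: 3 H
  1 × C: 1 H
  1 × Cl: no H
  1 × N (charge +1): no H
  1 × O (charge -1): no H
  1 × S: 1 H
  Total hydrogens = 7.
Molecular formula: C5H7BrClNO6S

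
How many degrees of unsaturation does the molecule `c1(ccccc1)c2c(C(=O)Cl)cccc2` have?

9

Molecular formula from the SMILES: C13H9ClO.
DoU = (2C + 2 + N − H − X)/2 = (2·13 + 2 + 0 − 9 − 1)/2 = 18/2 = 9.
(Structurally: 2 ring(s) + 7 π bond(s) = 9.)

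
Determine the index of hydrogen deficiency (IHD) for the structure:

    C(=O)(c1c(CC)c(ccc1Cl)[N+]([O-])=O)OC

6

Molecular formula from the SMILES: C10H10ClNO4.
DoU = (2C + 2 + N − H − X)/2 = (2·10 + 2 + 1 − 10 − 1)/2 = 12/2 = 6.
(Structurally: 1 ring(s) + 5 π bond(s) = 6.)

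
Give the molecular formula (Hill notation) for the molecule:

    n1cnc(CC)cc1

Heavy atoms from the SMILES: 6 C, 2 N.
Implicit hydrogens by atom environment:
  3 × C (aromatic): 1 H each → 3
  2 × N (aromatic): no H
  1 × C: 3 H
  1 × C: 2 H
  1 × C (aromatic): no H
  Total hydrogens = 8.
Molecular formula: C6H8N2

C6H8N2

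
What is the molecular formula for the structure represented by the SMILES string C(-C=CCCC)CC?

Heavy atoms from the SMILES: 8 C.
Implicit hydrogens by atom environment:
  4 × C: 2 H each → 8
  2 × C: 3 H each → 6
  2 × C: 1 H each → 2
  Total hydrogens = 16.
Molecular formula: C8H16

C8H16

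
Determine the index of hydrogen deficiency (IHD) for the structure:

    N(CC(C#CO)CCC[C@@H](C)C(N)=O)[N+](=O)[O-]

4

Molecular formula from the SMILES: C10H17N3O4.
DoU = (2C + 2 + N − H − X)/2 = (2·10 + 2 + 3 − 17 − 0)/2 = 8/2 = 4.
(Structurally: 0 ring(s) + 4 π bond(s) = 4.)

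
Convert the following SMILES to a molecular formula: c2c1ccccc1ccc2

Heavy atoms from the SMILES: 10 C.
Implicit hydrogens by atom environment:
  8 × C (aromatic): 1 H each → 8
  2 × C (aromatic): no H
  Total hydrogens = 8.
Molecular formula: C10H8

C10H8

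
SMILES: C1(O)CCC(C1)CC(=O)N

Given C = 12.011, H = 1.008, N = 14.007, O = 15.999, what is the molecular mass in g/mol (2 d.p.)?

Molecular formula: C7H13NO2.
M = 7×12.011 + 13×1.008 + 1×14.007 + 2×15.999 = 143.19 g/mol.

143.19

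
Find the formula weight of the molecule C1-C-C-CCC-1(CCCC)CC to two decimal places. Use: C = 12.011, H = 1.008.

Molecular formula: C12H24.
M = 12×12.011 + 24×1.008 = 168.32 g/mol.

168.32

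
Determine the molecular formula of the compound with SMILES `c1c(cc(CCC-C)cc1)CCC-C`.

Heavy atoms from the SMILES: 14 C.
Implicit hydrogens by atom environment:
  6 × C: 2 H each → 12
  4 × C (aromatic): 1 H each → 4
  2 × C: 3 H each → 6
  2 × C (aromatic): no H
  Total hydrogens = 22.
Molecular formula: C14H22

C14H22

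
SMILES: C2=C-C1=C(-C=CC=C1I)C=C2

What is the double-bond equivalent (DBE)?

7

Molecular formula from the SMILES: C10H7I.
DoU = (2C + 2 + N − H − X)/2 = (2·10 + 2 + 0 − 7 − 1)/2 = 14/2 = 7.
(Structurally: 2 ring(s) + 5 π bond(s) = 7.)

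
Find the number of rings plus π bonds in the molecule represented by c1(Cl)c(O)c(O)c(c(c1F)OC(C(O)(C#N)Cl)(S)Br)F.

Molecular formula from the SMILES: C9H4BrCl2F2NO4S.
DoU = (2C + 2 + N − H − X)/2 = (2·9 + 2 + 1 − 4 − 5)/2 = 12/2 = 6.
(Structurally: 1 ring(s) + 5 π bond(s) = 6.)

6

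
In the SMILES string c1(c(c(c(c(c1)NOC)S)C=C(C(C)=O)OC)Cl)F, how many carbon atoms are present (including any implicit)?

The symbol for carbon appears 12 times in the SMILES. Lowercase c denotes aromatic carbon and counts toward C.

12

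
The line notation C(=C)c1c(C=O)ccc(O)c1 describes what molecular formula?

Heavy atoms from the SMILES: 9 C, 2 O.
Implicit hydrogens by atom environment:
  3 × C (aromatic): 1 H each → 3
  3 × C (aromatic): no H
  2 × C: 1 H each → 2
  1 × C: 2 H
  1 × O: 1 H
  1 × O: no H
  Total hydrogens = 8.
Molecular formula: C9H8O2

C9H8O2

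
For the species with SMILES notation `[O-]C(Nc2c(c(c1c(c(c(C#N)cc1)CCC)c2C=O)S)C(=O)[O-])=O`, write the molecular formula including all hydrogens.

[C17H12N2O5S]2-

Heavy atoms from the SMILES: 17 C, 2 N, 5 O, 1 S.
Implicit hydrogens by atom environment:
  8 × C (aromatic): no H
  3 × C: no H
  3 × O: no H
  2 × C: 2 H each → 4
  2 × C (aromatic): 1 H each → 2
  2 × O (charge -1): no H
  1 × C: 3 H
  1 × C: 1 H
  1 × N: 1 H
  1 × N: no H
  1 × S: 1 H
  Total hydrogens = 12.
Net charge -2.
Molecular formula: [C17H12N2O5S]2-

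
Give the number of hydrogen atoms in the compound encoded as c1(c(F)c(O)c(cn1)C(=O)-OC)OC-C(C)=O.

Hydrogens are implicit in SMILES; fill each atom to its normal valence:
  4 × C (aromatic): no H
  4 × O: no H
  2 × C: 3 H each → 6
  2 × C: no H
  1 × C: 2 H
  1 × C (aromatic): 1 H
  1 × F: no H
  1 × N (aromatic): no H
  1 × O: 1 H
  Total hydrogens = 10.

10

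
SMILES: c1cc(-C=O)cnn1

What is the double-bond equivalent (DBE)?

5

Molecular formula from the SMILES: C5H4N2O.
DoU = (2C + 2 + N − H − X)/2 = (2·5 + 2 + 2 − 4 − 0)/2 = 10/2 = 5.
(Structurally: 1 ring(s) + 4 π bond(s) = 5.)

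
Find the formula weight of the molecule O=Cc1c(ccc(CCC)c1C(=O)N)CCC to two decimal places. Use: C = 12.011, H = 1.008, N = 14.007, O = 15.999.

Molecular formula: C14H19NO2.
M = 14×12.011 + 19×1.008 + 1×14.007 + 2×15.999 = 233.31 g/mol.

233.31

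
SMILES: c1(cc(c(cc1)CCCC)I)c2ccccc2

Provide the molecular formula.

Heavy atoms from the SMILES: 16 C, 1 I.
Implicit hydrogens by atom environment:
  8 × C (aromatic): 1 H each → 8
  4 × C (aromatic): no H
  3 × C: 2 H each → 6
  1 × C: 3 H
  1 × I: no H
  Total hydrogens = 17.
Molecular formula: C16H17I

C16H17I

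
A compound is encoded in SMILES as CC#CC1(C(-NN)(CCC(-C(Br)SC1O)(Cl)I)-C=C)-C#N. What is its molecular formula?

C13H16BrClIN3OS

Heavy atoms from the SMILES: 1 Br, 13 C, 1 Cl, 1 I, 3 N, 1 O, 1 S.
Implicit hydrogens by atom environment:
  6 × C: no H
  3 × C: 2 H each → 6
  3 × C: 1 H each → 3
  1 × Br: no H
  1 × C: 3 H
  1 × Cl: no H
  1 × I: no H
  1 × N: 2 H
  1 × N: 1 H
  1 × N: no H
  1 × O: 1 H
  1 × S: no H
  Total hydrogens = 16.
Molecular formula: C13H16BrClIN3OS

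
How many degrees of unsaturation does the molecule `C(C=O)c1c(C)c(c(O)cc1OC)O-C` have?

Molecular formula from the SMILES: C11H14O4.
DoU = (2C + 2 + N − H − X)/2 = (2·11 + 2 + 0 − 14 − 0)/2 = 10/2 = 5.
(Structurally: 1 ring(s) + 4 π bond(s) = 5.)

5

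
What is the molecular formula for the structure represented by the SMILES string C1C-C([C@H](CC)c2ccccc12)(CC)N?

Heavy atoms from the SMILES: 14 C, 1 N.
Implicit hydrogens by atom environment:
  4 × C: 2 H each → 8
  4 × C (aromatic): 1 H each → 4
  2 × C: 3 H each → 6
  2 × C (aromatic): no H
  1 × C: 1 H
  1 × C: no H
  1 × N: 2 H
  Total hydrogens = 21.
Molecular formula: C14H21N

C14H21N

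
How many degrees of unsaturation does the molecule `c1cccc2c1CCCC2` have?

Molecular formula from the SMILES: C10H12.
DoU = (2C + 2 + N − H − X)/2 = (2·10 + 2 + 0 − 12 − 0)/2 = 10/2 = 5.
(Structurally: 2 ring(s) + 3 π bond(s) = 5.)

5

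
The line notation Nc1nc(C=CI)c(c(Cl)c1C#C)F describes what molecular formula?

C9H5ClFIN2

Heavy atoms from the SMILES: 9 C, 1 Cl, 1 F, 1 I, 2 N.
Implicit hydrogens by atom environment:
  5 × C (aromatic): no H
  3 × C: 1 H each → 3
  1 × C: no H
  1 × Cl: no H
  1 × F: no H
  1 × I: no H
  1 × N: 2 H
  1 × N (aromatic): no H
  Total hydrogens = 5.
Molecular formula: C9H5ClFIN2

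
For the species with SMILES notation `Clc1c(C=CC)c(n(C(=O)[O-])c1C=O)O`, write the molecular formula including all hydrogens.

C9H7ClNO4-

Heavy atoms from the SMILES: 9 C, 1 Cl, 1 N, 4 O.
Implicit hydrogens by atom environment:
  4 × C (aromatic): no H
  3 × C: 1 H each → 3
  2 × O: no H
  1 × C: 3 H
  1 × C: no H
  1 × Cl: no H
  1 × N (aromatic): no H
  1 × O: 1 H
  1 × O (charge -1): no H
  Total hydrogens = 7.
Net charge -1.
Molecular formula: C9H7ClNO4-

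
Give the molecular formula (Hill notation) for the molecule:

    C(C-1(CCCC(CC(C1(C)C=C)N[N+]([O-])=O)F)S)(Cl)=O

C12H18ClFN2O3S

Heavy atoms from the SMILES: 12 C, 1 Cl, 1 F, 2 N, 3 O, 1 S.
Implicit hydrogens by atom environment:
  5 × C: 2 H each → 10
  3 × C: 1 H each → 3
  3 × C: no H
  2 × O: no H
  1 × C: 3 H
  1 × Cl: no H
  1 × F: no H
  1 × N: 1 H
  1 × N (charge +1): no H
  1 × O (charge -1): no H
  1 × S: 1 H
  Total hydrogens = 18.
Molecular formula: C12H18ClFN2O3S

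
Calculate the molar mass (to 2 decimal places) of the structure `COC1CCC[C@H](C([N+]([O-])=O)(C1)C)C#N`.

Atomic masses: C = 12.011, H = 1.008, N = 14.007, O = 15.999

212.25

Molecular formula: C10H16N2O3.
M = 10×12.011 + 16×1.008 + 2×14.007 + 3×15.999 = 212.25 g/mol.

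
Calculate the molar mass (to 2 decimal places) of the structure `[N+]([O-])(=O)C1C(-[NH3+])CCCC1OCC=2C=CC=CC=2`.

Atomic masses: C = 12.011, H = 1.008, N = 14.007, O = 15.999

251.31

Molecular formula: C13H19N2O3+.
M = 13×12.011 + 19×1.008 + 2×14.007 + 3×15.999 = 251.31 g/mol.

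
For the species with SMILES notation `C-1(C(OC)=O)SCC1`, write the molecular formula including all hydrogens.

C5H8O2S

Heavy atoms from the SMILES: 5 C, 2 O, 1 S.
Implicit hydrogens by atom environment:
  2 × C: 2 H each → 4
  2 × O: no H
  1 × C: 3 H
  1 × C: 1 H
  1 × C: no H
  1 × S: no H
  Total hydrogens = 8.
Molecular formula: C5H8O2S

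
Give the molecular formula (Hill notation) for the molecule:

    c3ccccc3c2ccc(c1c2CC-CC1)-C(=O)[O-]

Heavy atoms from the SMILES: 17 C, 2 O.
Implicit hydrogens by atom environment:
  7 × C (aromatic): 1 H each → 7
  5 × C (aromatic): no H
  4 × C: 2 H each → 8
  1 × C: no H
  1 × O: no H
  1 × O (charge -1): no H
  Total hydrogens = 15.
Net charge -1.
Molecular formula: C17H15O2-

C17H15O2-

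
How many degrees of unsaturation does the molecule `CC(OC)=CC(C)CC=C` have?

2

Molecular formula from the SMILES: C9H16O.
DoU = (2C + 2 + N − H − X)/2 = (2·9 + 2 + 0 − 16 − 0)/2 = 4/2 = 2.
(Structurally: 0 ring(s) + 2 π bond(s) = 2.)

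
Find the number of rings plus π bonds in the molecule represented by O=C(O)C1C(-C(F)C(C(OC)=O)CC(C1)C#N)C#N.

7

Molecular formula from the SMILES: C12H13FN2O4.
DoU = (2C + 2 + N − H − X)/2 = (2·12 + 2 + 2 − 13 − 1)/2 = 14/2 = 7.
(Structurally: 1 ring(s) + 6 π bond(s) = 7.)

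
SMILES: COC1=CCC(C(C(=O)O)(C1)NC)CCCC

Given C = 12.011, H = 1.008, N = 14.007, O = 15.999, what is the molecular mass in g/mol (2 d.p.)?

Molecular formula: C13H23NO3.
M = 13×12.011 + 23×1.008 + 1×14.007 + 3×15.999 = 241.33 g/mol.

241.33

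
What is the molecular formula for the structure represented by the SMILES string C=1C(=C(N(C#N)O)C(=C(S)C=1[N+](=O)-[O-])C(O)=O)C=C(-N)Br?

Heavy atoms from the SMILES: 1 Br, 10 C, 4 N, 5 O, 1 S.
Implicit hydrogens by atom environment:
  5 × C (aromatic): no H
  3 × C: no H
  2 × N: no H
  2 × O: 1 H each → 2
  2 × O: no H
  1 × Br: no H
  1 × C (aromatic): 1 H
  1 × C: 1 H
  1 × N: 2 H
  1 × N (charge +1): no H
  1 × O (charge -1): no H
  1 × S: 1 H
  Total hydrogens = 7.
Molecular formula: C10H7BrN4O5S

C10H7BrN4O5S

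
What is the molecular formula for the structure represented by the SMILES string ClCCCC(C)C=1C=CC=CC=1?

C11H15Cl

Heavy atoms from the SMILES: 11 C, 1 Cl.
Implicit hydrogens by atom environment:
  5 × C (aromatic): 1 H each → 5
  3 × C: 2 H each → 6
  1 × C: 3 H
  1 × C: 1 H
  1 × C (aromatic): no H
  1 × Cl: no H
  Total hydrogens = 15.
Molecular formula: C11H15Cl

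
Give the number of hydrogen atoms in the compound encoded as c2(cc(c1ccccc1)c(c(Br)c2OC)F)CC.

Hydrogens are implicit in SMILES; fill each atom to its normal valence:
  6 × C (aromatic): 1 H each → 6
  6 × C (aromatic): no H
  2 × C: 3 H each → 6
  1 × Br: no H
  1 × C: 2 H
  1 × F: no H
  1 × O: no H
  Total hydrogens = 14.

14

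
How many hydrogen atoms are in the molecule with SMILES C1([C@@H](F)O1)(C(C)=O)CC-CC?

Hydrogens are implicit in SMILES; fill each atom to its normal valence:
  3 × C: 2 H each → 6
  2 × C: 3 H each → 6
  2 × C: no H
  2 × O: no H
  1 × C: 1 H
  1 × F: no H
  Total hydrogens = 13.

13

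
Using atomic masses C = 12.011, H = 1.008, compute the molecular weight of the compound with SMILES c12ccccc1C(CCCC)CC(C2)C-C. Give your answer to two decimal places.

Molecular formula: C16H24.
M = 16×12.011 + 24×1.008 = 216.37 g/mol.

216.37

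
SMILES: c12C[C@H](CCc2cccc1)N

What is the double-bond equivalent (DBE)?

5

Molecular formula from the SMILES: C10H13N.
DoU = (2C + 2 + N − H − X)/2 = (2·10 + 2 + 1 − 13 − 0)/2 = 10/2 = 5.
(Structurally: 2 ring(s) + 3 π bond(s) = 5.)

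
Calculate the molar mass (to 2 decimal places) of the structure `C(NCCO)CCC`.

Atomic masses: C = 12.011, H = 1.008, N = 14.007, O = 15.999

Molecular formula: C6H15NO.
M = 6×12.011 + 15×1.008 + 1×14.007 + 1×15.999 = 117.19 g/mol.

117.19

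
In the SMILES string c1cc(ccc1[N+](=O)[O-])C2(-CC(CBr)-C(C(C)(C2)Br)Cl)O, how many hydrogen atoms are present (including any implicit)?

Hydrogens are implicit in SMILES; fill each atom to its normal valence:
  4 × C (aromatic): 1 H each → 4
  3 × C: 2 H each → 6
  2 × Br: no H
  2 × C: 1 H each → 2
  2 × C: no H
  2 × C (aromatic): no H
  1 × C: 3 H
  1 × Cl: no H
  1 × N (charge +1): no H
  1 × O: 1 H
  1 × O: no H
  1 × O (charge -1): no H
  Total hydrogens = 16.

16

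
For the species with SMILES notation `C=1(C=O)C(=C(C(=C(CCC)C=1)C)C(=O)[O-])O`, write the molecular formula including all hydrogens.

Heavy atoms from the SMILES: 12 C, 4 O.
Implicit hydrogens by atom environment:
  5 × C (aromatic): no H
  2 × C: 3 H each → 6
  2 × C: 2 H each → 4
  2 × O: no H
  1 × C (aromatic): 1 H
  1 × C: 1 H
  1 × C: no H
  1 × O: 1 H
  1 × O (charge -1): no H
  Total hydrogens = 13.
Net charge -1.
Molecular formula: C12H13O4-

C12H13O4-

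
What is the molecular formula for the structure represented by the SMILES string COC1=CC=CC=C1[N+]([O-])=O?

Heavy atoms from the SMILES: 7 C, 1 N, 3 O.
Implicit hydrogens by atom environment:
  4 × C (aromatic): 1 H each → 4
  2 × C (aromatic): no H
  2 × O: no H
  1 × C: 3 H
  1 × N (charge +1): no H
  1 × O (charge -1): no H
  Total hydrogens = 7.
Molecular formula: C7H7NO3

C7H7NO3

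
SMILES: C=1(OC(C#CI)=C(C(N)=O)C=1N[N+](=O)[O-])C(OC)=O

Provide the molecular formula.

Heavy atoms from the SMILES: 9 C, 1 I, 3 N, 6 O.
Implicit hydrogens by atom environment:
  4 × C (aromatic): no H
  4 × C: no H
  4 × O: no H
  1 × C: 3 H
  1 × I: no H
  1 × N: 2 H
  1 × N: 1 H
  1 × N (charge +1): no H
  1 × O (aromatic): no H
  1 × O (charge -1): no H
  Total hydrogens = 6.
Molecular formula: C9H6IN3O6

C9H6IN3O6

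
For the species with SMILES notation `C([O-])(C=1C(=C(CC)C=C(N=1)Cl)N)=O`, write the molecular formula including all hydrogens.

Heavy atoms from the SMILES: 8 C, 1 Cl, 2 N, 2 O.
Implicit hydrogens by atom environment:
  4 × C (aromatic): no H
  1 × C: 3 H
  1 × C: 2 H
  1 × C (aromatic): 1 H
  1 × C: no H
  1 × Cl: no H
  1 × N: 2 H
  1 × N (aromatic): no H
  1 × O: no H
  1 × O (charge -1): no H
  Total hydrogens = 8.
Net charge -1.
Molecular formula: C8H8ClN2O2-

C8H8ClN2O2-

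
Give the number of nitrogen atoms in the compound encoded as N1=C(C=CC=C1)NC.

The symbol for nitrogen appears 2 times in the SMILES.

2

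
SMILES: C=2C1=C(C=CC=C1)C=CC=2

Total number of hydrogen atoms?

Hydrogens are implicit in SMILES; fill each atom to its normal valence:
  8 × C (aromatic): 1 H each → 8
  2 × C (aromatic): no H
  Total hydrogens = 8.

8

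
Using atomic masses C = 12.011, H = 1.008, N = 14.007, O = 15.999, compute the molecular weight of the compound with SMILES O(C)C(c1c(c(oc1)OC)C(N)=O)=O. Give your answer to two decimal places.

Molecular formula: C8H9NO5.
M = 8×12.011 + 9×1.008 + 1×14.007 + 5×15.999 = 199.16 g/mol.

199.16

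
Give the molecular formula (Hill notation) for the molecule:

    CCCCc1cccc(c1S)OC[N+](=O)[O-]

C11H15NO3S

Heavy atoms from the SMILES: 11 C, 1 N, 3 O, 1 S.
Implicit hydrogens by atom environment:
  4 × C: 2 H each → 8
  3 × C (aromatic): 1 H each → 3
  3 × C (aromatic): no H
  2 × O: no H
  1 × C: 3 H
  1 × N (charge +1): no H
  1 × O (charge -1): no H
  1 × S: 1 H
  Total hydrogens = 15.
Molecular formula: C11H15NO3S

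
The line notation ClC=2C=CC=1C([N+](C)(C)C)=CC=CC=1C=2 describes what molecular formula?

Heavy atoms from the SMILES: 13 C, 1 Cl, 1 N.
Implicit hydrogens by atom environment:
  6 × C (aromatic): 1 H each → 6
  4 × C (aromatic): no H
  3 × C: 3 H each → 9
  1 × Cl: no H
  1 × N (charge +1): no H
  Total hydrogens = 15.
Net charge +1.
Molecular formula: C13H15ClN+

C13H15ClN+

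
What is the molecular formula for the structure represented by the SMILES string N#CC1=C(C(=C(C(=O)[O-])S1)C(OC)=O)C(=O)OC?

C10H6NO6S-

Heavy atoms from the SMILES: 10 C, 1 N, 6 O, 1 S.
Implicit hydrogens by atom environment:
  5 × O: no H
  4 × C (aromatic): no H
  4 × C: no H
  2 × C: 3 H each → 6
  1 × N: no H
  1 × O (charge -1): no H
  1 × S (aromatic): no H
  Total hydrogens = 6.
Net charge -1.
Molecular formula: C10H6NO6S-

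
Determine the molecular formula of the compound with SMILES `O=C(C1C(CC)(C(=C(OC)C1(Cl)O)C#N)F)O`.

C10H11ClFNO4

Heavy atoms from the SMILES: 10 C, 1 Cl, 1 F, 1 N, 4 O.
Implicit hydrogens by atom environment:
  6 × C: no H
  2 × C: 3 H each → 6
  2 × O: 1 H each → 2
  2 × O: no H
  1 × C: 2 H
  1 × C: 1 H
  1 × Cl: no H
  1 × F: no H
  1 × N: no H
  Total hydrogens = 11.
Molecular formula: C10H11ClFNO4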